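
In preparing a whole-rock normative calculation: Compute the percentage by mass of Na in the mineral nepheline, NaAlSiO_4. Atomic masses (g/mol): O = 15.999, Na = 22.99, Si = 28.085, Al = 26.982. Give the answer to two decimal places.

16.18 mass %

Molar mass of NaAlSiO_4: 1×22.99 + 1×26.982 + 1×28.085 + 4×15.999 = 142.053 g/mol.
Mass of Na per formula unit: 1 × 22.99 = 22.990 g.
Weight fraction Na = 22.990 / 142.053 = 0.1618.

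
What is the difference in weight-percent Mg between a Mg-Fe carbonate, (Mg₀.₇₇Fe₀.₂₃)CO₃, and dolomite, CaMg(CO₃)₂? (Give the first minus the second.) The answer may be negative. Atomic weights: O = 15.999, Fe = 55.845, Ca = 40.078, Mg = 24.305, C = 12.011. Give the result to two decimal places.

7.26 percentage points

M((Mg₀.₇₇Fe₀.₂₃)CO₃) = 91.567 g/mol, so wt% Mg = 18.715/91.567 × 100 = 20.44%.
M(CaMg(CO₃)₂) = 184.399 g/mol, so wt% Mg = 24.305/184.399 × 100 = 13.18%.
20.44 − 13.18 = 7.26 pp.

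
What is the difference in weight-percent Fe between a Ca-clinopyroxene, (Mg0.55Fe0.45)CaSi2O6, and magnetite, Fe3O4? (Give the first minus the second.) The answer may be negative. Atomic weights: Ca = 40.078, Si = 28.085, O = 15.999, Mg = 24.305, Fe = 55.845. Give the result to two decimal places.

-61.47 percentage points

Fe in (Mg0.55Fe0.45)CaSi2O6: molar mass 230.740 g/mol; 0.45×55.845 = 25.130 g → 10.89 wt%.
Fe in Fe3O4: molar mass 231.531 g/mol; 3×55.845 = 167.535 g → 72.36 wt%.
Difference = 10.89 − 72.36 = -61.47 percentage points.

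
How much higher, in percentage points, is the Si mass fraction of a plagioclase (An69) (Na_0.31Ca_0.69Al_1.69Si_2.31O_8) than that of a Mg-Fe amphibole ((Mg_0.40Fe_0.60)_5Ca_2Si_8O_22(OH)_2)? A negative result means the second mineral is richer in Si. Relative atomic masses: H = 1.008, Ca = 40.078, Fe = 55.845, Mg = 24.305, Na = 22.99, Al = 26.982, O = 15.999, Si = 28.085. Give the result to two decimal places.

M(Na_0.31Ca_0.69Al_1.69Si_2.31O_8) = 273.249 g/mol, so wt% Si = 64.876/273.249 × 100 = 23.74%.
M((Mg_0.40Fe_0.60)_5Ca_2Si_8O_22(OH)_2) = 906.973 g/mol, so wt% Si = 224.680/906.973 × 100 = 24.77%.
23.74 − 24.77 = -1.03 pp.

-1.03 percentage points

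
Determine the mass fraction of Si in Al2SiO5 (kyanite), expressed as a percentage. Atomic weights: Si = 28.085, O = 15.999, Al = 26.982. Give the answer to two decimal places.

M(Al2SiO5) = 162.044 g/mol.
Si contributes 1 × 28.085 = 28.085 g per mole.
28.085/162.044 = 0.1733 → 17.33%.

17.33 wt%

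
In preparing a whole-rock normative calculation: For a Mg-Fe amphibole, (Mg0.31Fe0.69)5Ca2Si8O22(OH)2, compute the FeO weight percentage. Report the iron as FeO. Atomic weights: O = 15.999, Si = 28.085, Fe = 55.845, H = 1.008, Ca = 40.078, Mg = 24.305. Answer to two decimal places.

M((Mg0.31Fe0.69)5Ca2Si8O22(OH)2) = 921.166 g/mol; M(FeO) = 71.844 g/mol.
Moles FeO per formula unit = 3.45 Fe ÷ 1 = 3.4500.
FeO fraction = (3.4500 × 71.844) / 921.166 = 247.862/921.166 = 0.2691.

26.91 wt%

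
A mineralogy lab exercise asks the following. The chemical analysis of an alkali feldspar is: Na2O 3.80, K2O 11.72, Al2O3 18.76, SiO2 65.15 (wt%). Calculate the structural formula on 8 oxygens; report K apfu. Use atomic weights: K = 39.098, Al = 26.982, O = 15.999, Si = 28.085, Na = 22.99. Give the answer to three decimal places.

Na2O: 3.80/61.979 = 0.06131 mol → 0.12262 mol Na, 0.06131 mol O.
K2O: 11.72/94.195 = 0.12442 mol → 0.24884 mol K, 0.12442 mol O.
Al2O3: 18.76/101.961 = 0.18399 mol → 0.36798 mol Al, 0.55197 mol O.
SiO2: 65.15/60.083 = 1.08433 mol → 1.08433 mol Si, 2.16866 mol O.
Total oxygen = 2.90636 mol. Normalization factor = 8/2.90636 = 2.75258.
K per 8 O = 0.24884 × 2.75258 = 0.685.

0.685 K apfu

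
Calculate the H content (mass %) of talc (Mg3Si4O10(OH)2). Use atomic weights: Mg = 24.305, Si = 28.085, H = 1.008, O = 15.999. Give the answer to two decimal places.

Molar mass of Mg3Si4O10(OH)2: 3*24.305 + 4*28.085 + 12*15.999 + 2*1.008 = 379.259 g/mol.
Mass of H per formula unit: 2 × 1.008 = 2.016 g.
Weight fraction H = 2.016 / 379.259 = 0.0053.

0.53 mass %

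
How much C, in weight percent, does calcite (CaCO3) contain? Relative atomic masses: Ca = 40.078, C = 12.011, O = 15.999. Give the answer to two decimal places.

M(CaCO3) = 100.086 g/mol.
C contributes 1 × 12.011 = 12.011 g per mole.
12.011/100.086 = 0.1200 → 12.00%.

12.00 weight percent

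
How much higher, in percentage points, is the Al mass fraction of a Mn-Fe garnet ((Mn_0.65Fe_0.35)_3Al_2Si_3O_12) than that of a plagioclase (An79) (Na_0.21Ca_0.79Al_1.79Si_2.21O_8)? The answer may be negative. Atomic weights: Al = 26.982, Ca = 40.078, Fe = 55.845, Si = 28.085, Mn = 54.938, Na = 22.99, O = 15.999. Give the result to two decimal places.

Al in (Mn_0.65Fe_0.35)_3Al_2Si_3O_12: molar mass 495.973 g/mol; 2×26.982 = 53.964 g → 10.88 wt%.
Al in Na_0.21Ca_0.79Al_1.79Si_2.21O_8: molar mass 274.847 g/mol; 1.79×26.982 = 48.298 g → 17.57 wt%.
Difference = 10.88 − 17.57 = -6.69 percentage points.

-6.69 percentage points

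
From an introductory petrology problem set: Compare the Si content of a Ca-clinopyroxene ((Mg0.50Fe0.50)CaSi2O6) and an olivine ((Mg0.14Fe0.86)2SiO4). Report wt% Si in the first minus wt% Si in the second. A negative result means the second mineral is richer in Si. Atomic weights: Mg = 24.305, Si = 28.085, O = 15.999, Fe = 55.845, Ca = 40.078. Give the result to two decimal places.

First mineral: 56.170 g Si in 232.317 g formula = 24.18 wt% Si.
Second mineral: 28.085 g Si in 194.940 g formula = 14.41 wt% Si.
24.18% − 14.41% gives a difference of 9.77 percentage points.

9.77 percentage points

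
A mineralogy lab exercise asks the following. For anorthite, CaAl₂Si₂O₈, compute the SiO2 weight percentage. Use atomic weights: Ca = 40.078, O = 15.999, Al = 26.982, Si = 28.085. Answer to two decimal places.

Molar mass of CaAl₂Si₂O₈ = 1·40.078 + 2·26.982 + 2·28.085 + 8·15.999 = 278.204 g/mol.
Each formula unit contains 2 Si, equivalent to 2/1 = 2.0000 mol SiO2.
M(SiO2) = 1×28.085 + 2×15.999 = 60.083 g/mol.
Mass of SiO2 per formula unit = 2.0000 × 60.083 = 120.166 g.
SiO2 wt% = 120.166 / 278.204 × 100 = 43.19%.

43.19 wt%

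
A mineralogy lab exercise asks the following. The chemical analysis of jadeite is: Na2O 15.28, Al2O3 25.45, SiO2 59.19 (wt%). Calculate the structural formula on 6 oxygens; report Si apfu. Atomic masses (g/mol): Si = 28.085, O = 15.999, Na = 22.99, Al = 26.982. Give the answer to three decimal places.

15.28 wt% Na2O ÷ 61.979 g/mol = 0.24654 mol, giving 0.49308 Na and 0.24654 O.
25.45 wt% Al2O3 ÷ 101.961 g/mol = 0.24961 mol, giving 0.49922 Al and 0.74883 O.
59.19 wt% SiO2 ÷ 60.083 g/mol = 0.98514 mol, giving 0.98514 Si and 1.97028 O.
Oxygen sums to 2.96565; scaling by 6/2.96565 = 2.02317 puts the formula on 6 O.
Si: 0.98514 × 2.02317 = 1.993 atoms per formula unit.

1.993 Si apfu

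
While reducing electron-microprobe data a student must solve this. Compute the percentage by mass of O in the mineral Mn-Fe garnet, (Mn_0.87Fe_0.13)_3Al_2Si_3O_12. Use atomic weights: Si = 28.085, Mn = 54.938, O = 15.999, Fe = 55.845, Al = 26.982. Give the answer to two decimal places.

Molar mass of (Mn_0.87Fe_0.13)_3Al_2Si_3O_12: 2.61·54.938 + 0.39·55.845 + 2·26.982 + 3·28.085 + 12·15.999 = 495.375 g/mol.
Mass of O per formula unit: 12 × 15.999 = 191.988 g.
Weight fraction O = 191.988 / 495.375 = 0.3876.

38.76 wt%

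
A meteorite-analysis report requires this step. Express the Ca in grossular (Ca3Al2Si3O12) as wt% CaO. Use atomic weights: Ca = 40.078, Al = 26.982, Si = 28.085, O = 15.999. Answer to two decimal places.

37.35 wt%

M(Ca3Al2Si3O12) = 450.441 g/mol; M(CaO) = 56.077 g/mol.
Moles CaO per formula unit = 3 Ca ÷ 1 = 3.0000.
CaO fraction = (3.0000 × 56.077) / 450.441 = 168.231/450.441 = 0.3735.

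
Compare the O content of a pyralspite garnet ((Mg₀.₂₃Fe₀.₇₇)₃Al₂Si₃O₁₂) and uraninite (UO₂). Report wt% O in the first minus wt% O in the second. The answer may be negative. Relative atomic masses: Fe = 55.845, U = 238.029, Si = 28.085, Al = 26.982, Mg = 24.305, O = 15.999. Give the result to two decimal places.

28.49 percentage points

First mineral: 191.988 g O in 475.979 g formula = 40.34 wt% O.
Second mineral: 31.998 g O in 270.027 g formula = 11.85 wt% O.
40.34% − 11.85% gives a difference of 28.49 percentage points.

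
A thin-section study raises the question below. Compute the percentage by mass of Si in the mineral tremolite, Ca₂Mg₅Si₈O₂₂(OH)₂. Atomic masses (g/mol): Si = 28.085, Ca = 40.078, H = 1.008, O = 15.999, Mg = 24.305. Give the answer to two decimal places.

27.66 wt%

M(Ca₂Mg₅Si₈O₂₂(OH)₂) = 812.353 g/mol.
Si contributes 8 × 28.085 = 224.680 g per mole.
224.680/812.353 = 0.2766 → 27.66%.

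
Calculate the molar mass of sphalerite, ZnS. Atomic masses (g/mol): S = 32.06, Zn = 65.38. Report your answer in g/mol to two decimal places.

The formula mass is the sum 1×65.38 + 1×32.06.

97.44 g/mol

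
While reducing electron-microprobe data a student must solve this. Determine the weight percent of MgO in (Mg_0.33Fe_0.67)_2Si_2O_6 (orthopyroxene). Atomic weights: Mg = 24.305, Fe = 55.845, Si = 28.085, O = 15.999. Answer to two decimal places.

Formula mass = 243.038 g/mol.
0.66 Mg → 0.6600 mol MgO per formula unit; M(MgO) = 40.304, so MgO mass = 26.601 g.
26.601/243.038 × 100 = 10.95 wt%.

10.95 wt%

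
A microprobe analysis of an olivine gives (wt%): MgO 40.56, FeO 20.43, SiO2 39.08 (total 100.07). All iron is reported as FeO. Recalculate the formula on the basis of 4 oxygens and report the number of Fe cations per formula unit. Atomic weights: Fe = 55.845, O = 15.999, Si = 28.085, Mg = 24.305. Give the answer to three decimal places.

0.439 Fe apfu

MgO (M=40.304): mol = 1.00635; Mg = 1.00635, O = 1.00635.
FeO (M=71.844): mol = 0.28437; Fe = 0.28437, O = 0.28437.
SiO2 (M=60.083): mol = 0.65043; Si = 0.65043, O = 1.30086.
ΣO = 2.59158; factor = 4/ΣO = 1.54346.
Fe apfu = 0.28437 × 1.54346 = 0.439.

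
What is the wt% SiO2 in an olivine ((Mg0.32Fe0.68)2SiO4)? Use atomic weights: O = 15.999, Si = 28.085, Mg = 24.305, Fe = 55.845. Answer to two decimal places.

Formula mass = 183.585 g/mol.
1 Si → 1.0000 mol SiO2 per formula unit; M(SiO2) = 60.083, so SiO2 mass = 60.083 g.
60.083/183.585 × 100 = 32.73 wt%.

32.73 wt%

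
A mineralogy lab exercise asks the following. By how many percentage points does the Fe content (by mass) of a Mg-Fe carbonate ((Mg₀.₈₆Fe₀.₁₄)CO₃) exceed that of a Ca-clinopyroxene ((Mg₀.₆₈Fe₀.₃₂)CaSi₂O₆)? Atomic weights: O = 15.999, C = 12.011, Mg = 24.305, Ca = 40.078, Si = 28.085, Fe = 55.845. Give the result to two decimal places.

0.93 percentage points

Fe in (Mg₀.₈₆Fe₀.₁₄)CO₃: molar mass 88.729 g/mol; 0.14×55.845 = 7.818 g → 8.81 wt%.
Fe in (Mg₀.₆₈Fe₀.₃₂)CaSi₂O₆: molar mass 226.640 g/mol; 0.32×55.845 = 17.870 g → 7.88 wt%.
Difference = 8.81 − 7.88 = 0.93 percentage points.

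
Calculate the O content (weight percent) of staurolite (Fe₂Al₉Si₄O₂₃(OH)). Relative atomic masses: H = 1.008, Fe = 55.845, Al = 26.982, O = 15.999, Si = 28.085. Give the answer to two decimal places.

Formula mass = 2×55.845 + 9×26.982 + 4×28.085 + 24×15.999 + 1×1.008 = 851.852 g/mol, of which 383.976 g is O.
So O makes up 383.976/851.852 = 0.4508 of the mass, i.e. 45.08%.

45.08 weight percent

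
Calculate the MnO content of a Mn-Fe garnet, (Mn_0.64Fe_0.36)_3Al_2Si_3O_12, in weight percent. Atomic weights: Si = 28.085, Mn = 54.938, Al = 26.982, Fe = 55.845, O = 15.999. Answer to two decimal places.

27.46 wt%

Molar mass of (Mn_0.64Fe_0.36)_3Al_2Si_3O_12 = 1.92×54.938 + 1.08×55.845 + 2×26.982 + 3×28.085 + 12×15.999 = 496.001 g/mol.
Each formula unit contains 1.92 Mn, equivalent to 1.92/1 = 1.9200 mol MnO.
M(MnO) = 1×54.938 + 1×15.999 = 70.937 g/mol.
Mass of MnO per formula unit = 1.9200 × 70.937 = 136.199 g.
MnO wt% = 136.199 / 496.001 × 100 = 27.46%.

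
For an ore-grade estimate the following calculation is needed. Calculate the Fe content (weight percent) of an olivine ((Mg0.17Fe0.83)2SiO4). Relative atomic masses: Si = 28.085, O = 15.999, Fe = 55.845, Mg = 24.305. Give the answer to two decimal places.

48.02 weight percent

Formula mass = 0.34*24.305 + 1.66*55.845 + 1*28.085 + 4*15.999 = 193.047 g/mol, of which 92.703 g is Fe.
So Fe makes up 92.703/193.047 = 0.4802 of the mass, i.e. 48.02%.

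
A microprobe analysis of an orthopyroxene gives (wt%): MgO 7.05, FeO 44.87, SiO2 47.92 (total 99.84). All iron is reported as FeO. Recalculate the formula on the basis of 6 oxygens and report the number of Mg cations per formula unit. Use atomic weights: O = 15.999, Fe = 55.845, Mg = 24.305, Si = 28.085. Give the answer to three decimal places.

MgO (M=40.304): mol = 0.17492; Mg = 0.17492, O = 0.17492.
FeO (M=71.844): mol = 0.62455; Fe = 0.62455, O = 0.62455.
SiO2 (M=60.083): mol = 0.79756; Si = 0.79756, O = 1.59512.
ΣO = 2.39459; factor = 6/ΣO = 2.50565.
Mg apfu = 0.17492 × 2.50565 = 0.438.

0.438 Mg apfu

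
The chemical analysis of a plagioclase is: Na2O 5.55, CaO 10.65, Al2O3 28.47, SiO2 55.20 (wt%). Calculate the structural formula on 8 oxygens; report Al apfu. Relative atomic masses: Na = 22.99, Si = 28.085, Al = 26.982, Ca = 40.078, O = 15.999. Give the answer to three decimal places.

Na2O (M=61.979): mol = 0.08955; Na = 0.17910, O = 0.08955.
CaO (M=56.077): mol = 0.18992; Ca = 0.18992, O = 0.18992.
Al2O3 (M=101.961): mol = 0.27922; Al = 0.55844, O = 0.83766.
SiO2 (M=60.083): mol = 0.91873; Si = 0.91873, O = 1.83746.
ΣO = 2.95459; factor = 8/ΣO = 2.70765.
Al apfu = 0.55844 × 2.70765 = 1.512.

1.512 Al apfu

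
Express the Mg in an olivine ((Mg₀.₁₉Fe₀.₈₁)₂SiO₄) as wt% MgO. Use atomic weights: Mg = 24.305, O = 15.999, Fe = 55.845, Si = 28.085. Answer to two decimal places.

M((Mg₀.₁₉Fe₀.₈₁)₂SiO₄) = 191.786 g/mol; M(MgO) = 40.304 g/mol.
Moles MgO per formula unit = 0.38 Mg ÷ 1 = 0.3800.
MgO fraction = (0.3800 × 40.304) / 191.786 = 15.316/191.786 = 0.0799.

7.99 wt%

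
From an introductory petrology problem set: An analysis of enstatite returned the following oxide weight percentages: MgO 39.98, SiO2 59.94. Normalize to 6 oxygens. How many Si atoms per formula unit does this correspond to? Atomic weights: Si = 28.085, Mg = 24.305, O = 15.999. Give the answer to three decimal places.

MgO: 39.98/40.304 = 0.99196 mol → 0.99196 mol Mg, 0.99196 mol O.
SiO2: 59.94/60.083 = 0.99762 mol → 0.99762 mol Si, 1.99524 mol O.
Total oxygen = 2.98720 mol. Normalization factor = 6/2.98720 = 2.00857.
Si per 6 O = 0.99762 × 2.00857 = 2.004.

2.004 Si apfu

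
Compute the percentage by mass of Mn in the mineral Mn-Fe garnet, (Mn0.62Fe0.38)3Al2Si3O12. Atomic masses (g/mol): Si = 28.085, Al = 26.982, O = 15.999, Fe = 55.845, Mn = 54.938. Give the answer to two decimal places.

20.60 mass %

M((Mn0.62Fe0.38)3Al2Si3O12) = 496.055 g/mol.
Mn contributes 1.86 × 54.938 = 102.185 g per mole.
102.185/496.055 = 0.2060 → 20.60%.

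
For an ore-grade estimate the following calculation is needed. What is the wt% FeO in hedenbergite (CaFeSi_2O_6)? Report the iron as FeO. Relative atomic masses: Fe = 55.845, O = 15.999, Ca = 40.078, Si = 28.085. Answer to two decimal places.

Molar mass of CaFeSi_2O_6 = 1×40.078 + 1×55.845 + 2×28.085 + 6×15.999 = 248.087 g/mol.
Each formula unit contains 1 Fe, equivalent to 1/1 = 1.0000 mol FeO.
M(FeO) = 1×55.845 + 1×15.999 = 71.844 g/mol.
Mass of FeO per formula unit = 1.0000 × 71.844 = 71.844 g.
FeO wt% = 71.844 / 248.087 × 100 = 28.96%.

28.96 wt%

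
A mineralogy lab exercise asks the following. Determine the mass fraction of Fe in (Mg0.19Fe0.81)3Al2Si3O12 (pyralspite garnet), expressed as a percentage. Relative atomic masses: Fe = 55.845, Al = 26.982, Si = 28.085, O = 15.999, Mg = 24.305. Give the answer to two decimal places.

Formula mass = 0.57×24.305 + 2.43×55.845 + 2×26.982 + 3×28.085 + 12×15.999 = 479.764 g/mol, of which 135.703 g is Fe.
So Fe makes up 135.703/479.764 = 0.2829 of the mass, i.e. 28.29%.

28.29 weight percent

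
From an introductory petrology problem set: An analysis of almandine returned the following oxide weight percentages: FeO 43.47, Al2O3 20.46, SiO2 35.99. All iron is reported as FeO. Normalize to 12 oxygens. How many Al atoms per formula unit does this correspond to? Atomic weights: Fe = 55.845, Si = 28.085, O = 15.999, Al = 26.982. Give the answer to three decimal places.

2.002 Al apfu

FeO: 43.47/71.844 = 0.60506 mol → 0.60506 mol Fe, 0.60506 mol O.
Al2O3: 20.46/101.961 = 0.20066 mol → 0.40132 mol Al, 0.60198 mol O.
SiO2: 35.99/60.083 = 0.59900 mol → 0.59900 mol Si, 1.19800 mol O.
Total oxygen = 2.40504 mol. Normalization factor = 12/2.40504 = 4.98952.
Al per 12 O = 0.40132 × 4.98952 = 2.002.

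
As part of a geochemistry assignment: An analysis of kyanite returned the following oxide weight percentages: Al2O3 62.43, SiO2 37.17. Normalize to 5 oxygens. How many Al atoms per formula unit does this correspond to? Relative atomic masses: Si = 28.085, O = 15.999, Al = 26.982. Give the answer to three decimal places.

1.992 Al apfu

Al2O3 (M=101.961): mol = 0.61229; Al = 1.22458, O = 1.83687.
SiO2 (M=60.083): mol = 0.61864; Si = 0.61864, O = 1.23728.
ΣO = 3.07415; factor = 5/ΣO = 1.62647.
Al apfu = 1.22458 × 1.62647 = 1.992.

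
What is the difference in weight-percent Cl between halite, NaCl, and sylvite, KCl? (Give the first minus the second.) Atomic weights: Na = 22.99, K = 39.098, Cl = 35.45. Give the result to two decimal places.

13.11 percentage points

First mineral: 35.450 g Cl in 58.440 g formula = 60.66 wt% Cl.
Second mineral: 35.450 g Cl in 74.548 g formula = 47.55 wt% Cl.
60.66% − 47.55% gives a difference of 13.11 percentage points.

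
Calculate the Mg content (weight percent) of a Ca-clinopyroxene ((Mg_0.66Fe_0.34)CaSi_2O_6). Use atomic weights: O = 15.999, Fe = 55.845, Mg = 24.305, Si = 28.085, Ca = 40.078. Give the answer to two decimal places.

Formula mass = 0.66·24.305 + 0.34·55.845 + 1·40.078 + 2·28.085 + 6·15.999 = 227.271 g/mol, of which 16.041 g is Mg.
So Mg makes up 16.041/227.271 = 0.0706 of the mass, i.e. 7.06%.

7.06 weight percent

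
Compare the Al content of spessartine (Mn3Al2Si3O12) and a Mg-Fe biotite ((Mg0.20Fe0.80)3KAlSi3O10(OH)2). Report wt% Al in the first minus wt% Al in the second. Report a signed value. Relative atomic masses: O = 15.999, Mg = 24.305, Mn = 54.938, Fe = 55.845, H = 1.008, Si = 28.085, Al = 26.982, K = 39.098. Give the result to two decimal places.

5.43 percentage points

M(Mn3Al2Si3O12) = 495.021 g/mol, so wt% Al = 53.964/495.021 × 100 = 10.90%.
M((Mg0.20Fe0.80)3KAlSi3O10(OH)2) = 492.950 g/mol, so wt% Al = 26.982/492.950 × 100 = 5.47%.
10.90 − 5.47 = 5.43 pp.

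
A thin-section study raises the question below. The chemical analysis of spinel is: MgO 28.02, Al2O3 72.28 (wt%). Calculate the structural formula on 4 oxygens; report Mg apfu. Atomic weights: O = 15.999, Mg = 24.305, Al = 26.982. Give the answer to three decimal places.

0.985 Mg apfu

28.02 wt% MgO ÷ 40.304 g/mol = 0.69522 mol, giving 0.69522 Mg and 0.69522 O.
72.28 wt% Al2O3 ÷ 101.961 g/mol = 0.70890 mol, giving 1.41780 Al and 2.12670 O.
Oxygen sums to 2.82192; scaling by 4/2.82192 = 1.41747 puts the formula on 4 O.
Mg: 0.69522 × 1.41747 = 0.985 atoms per formula unit.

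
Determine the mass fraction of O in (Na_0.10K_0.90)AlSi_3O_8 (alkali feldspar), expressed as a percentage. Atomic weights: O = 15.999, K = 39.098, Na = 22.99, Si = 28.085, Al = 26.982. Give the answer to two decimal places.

46.25 mass %

M((Na_0.10K_0.90)AlSi_3O_8) = 276.716 g/mol.
O contributes 8 × 15.999 = 127.992 g per mole.
127.992/276.716 = 0.4625 → 46.25%.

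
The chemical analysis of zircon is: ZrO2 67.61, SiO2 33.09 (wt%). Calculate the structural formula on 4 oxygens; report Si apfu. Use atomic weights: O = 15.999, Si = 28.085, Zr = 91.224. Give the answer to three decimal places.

1.002 Si apfu

67.61 wt% ZrO2 ÷ 123.222 g/mol = 0.54868 mol, giving 0.54868 Zr and 1.09736 O.
33.09 wt% SiO2 ÷ 60.083 g/mol = 0.55074 mol, giving 0.55074 Si and 1.10148 O.
Oxygen sums to 2.19884; scaling by 4/2.19884 = 1.81914 puts the formula on 4 O.
Si: 0.55074 × 1.81914 = 1.002 atoms per formula unit.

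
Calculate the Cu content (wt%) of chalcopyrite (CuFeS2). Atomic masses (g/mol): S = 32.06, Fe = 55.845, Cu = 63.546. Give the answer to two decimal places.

34.63 wt%

M(CuFeS2) = 183.511 g/mol.
Cu contributes 1 × 63.546 = 63.546 g per mole.
63.546/183.511 = 0.3463 → 34.63%.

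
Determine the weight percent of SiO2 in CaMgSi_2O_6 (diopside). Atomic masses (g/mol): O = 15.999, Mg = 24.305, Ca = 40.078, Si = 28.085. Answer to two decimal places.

M(CaMgSi_2O_6) = 216.547 g/mol; M(SiO2) = 60.083 g/mol.
Moles SiO2 per formula unit = 2 Si ÷ 1 = 2.0000.
SiO2 fraction = (2.0000 × 60.083) / 216.547 = 120.166/216.547 = 0.5549.

55.49 wt%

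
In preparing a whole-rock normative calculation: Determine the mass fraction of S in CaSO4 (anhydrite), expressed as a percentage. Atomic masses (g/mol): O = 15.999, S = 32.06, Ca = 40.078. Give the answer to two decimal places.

23.55 wt%

M(CaSO4) = 136.134 g/mol.
S contributes 1 × 32.06 = 32.060 g per mole.
32.060/136.134 = 0.2355 → 23.55%.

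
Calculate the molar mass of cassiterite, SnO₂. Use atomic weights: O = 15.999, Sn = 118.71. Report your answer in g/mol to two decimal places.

Sn: 1 × 118.71 = 118.7100
O: 2 × 15.999 = 31.9980
Summing the contributions gives the formula mass.

150.71 g/mol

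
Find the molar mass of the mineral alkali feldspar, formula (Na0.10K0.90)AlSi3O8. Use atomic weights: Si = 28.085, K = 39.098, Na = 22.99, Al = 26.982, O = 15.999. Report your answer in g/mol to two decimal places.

276.72 g/mol

M = 0.10(22.99) + 0.90(39.098) + 1(26.982) + 3(28.085) + 8(15.999)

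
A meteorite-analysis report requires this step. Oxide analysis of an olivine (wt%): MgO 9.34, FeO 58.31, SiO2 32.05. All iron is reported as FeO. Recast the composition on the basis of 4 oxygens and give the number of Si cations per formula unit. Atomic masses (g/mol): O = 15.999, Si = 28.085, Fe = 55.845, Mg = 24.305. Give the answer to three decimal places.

1.011 Si apfu

9.34 wt% MgO ÷ 40.304 g/mol = 0.23174 mol, giving 0.23174 Mg and 0.23174 O.
58.31 wt% FeO ÷ 71.844 g/mol = 0.81162 mol, giving 0.81162 Fe and 0.81162 O.
32.05 wt% SiO2 ÷ 60.083 g/mol = 0.53343 mol, giving 0.53343 Si and 1.06686 O.
Oxygen sums to 2.11022; scaling by 4/2.11022 = 1.89554 puts the formula on 4 O.
Si: 0.53343 × 1.89554 = 1.011 atoms per formula unit.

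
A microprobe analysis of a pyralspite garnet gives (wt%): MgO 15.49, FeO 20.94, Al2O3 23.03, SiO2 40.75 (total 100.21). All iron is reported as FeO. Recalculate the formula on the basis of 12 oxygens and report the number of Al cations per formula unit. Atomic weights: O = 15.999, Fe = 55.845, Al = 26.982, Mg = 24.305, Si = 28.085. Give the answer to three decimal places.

2.000 Al apfu

15.49 wt% MgO ÷ 40.304 g/mol = 0.38433 mol, giving 0.38433 Mg and 0.38433 O.
20.94 wt% FeO ÷ 71.844 g/mol = 0.29146 mol, giving 0.29146 Fe and 0.29146 O.
23.03 wt% Al2O3 ÷ 101.961 g/mol = 0.22587 mol, giving 0.45174 Al and 0.67761 O.
40.75 wt% SiO2 ÷ 60.083 g/mol = 0.67823 mol, giving 0.67823 Si and 1.35646 O.
Oxygen sums to 2.70986; scaling by 12/2.70986 = 4.42827 puts the formula on 12 O.
Al: 0.45174 × 4.42827 = 2.000 atoms per formula unit.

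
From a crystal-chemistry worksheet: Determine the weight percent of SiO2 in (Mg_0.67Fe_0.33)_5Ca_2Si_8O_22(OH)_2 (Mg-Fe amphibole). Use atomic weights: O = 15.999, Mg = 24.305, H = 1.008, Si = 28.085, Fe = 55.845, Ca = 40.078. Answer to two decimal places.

Molar mass of (Mg_0.67Fe_0.33)_5Ca_2Si_8O_22(OH)_2 = 3.35·24.305 + 1.65·55.845 + 2·40.078 + 8·28.085 + 24·15.999 + 2·1.008 = 864.394 g/mol.
Each formula unit contains 8 Si, equivalent to 8/1 = 8.0000 mol SiO2.
M(SiO2) = 1×28.085 + 2×15.999 = 60.083 g/mol.
Mass of SiO2 per formula unit = 8.0000 × 60.083 = 480.664 g.
SiO2 wt% = 480.664 / 864.394 × 100 = 55.61%.

55.61 wt%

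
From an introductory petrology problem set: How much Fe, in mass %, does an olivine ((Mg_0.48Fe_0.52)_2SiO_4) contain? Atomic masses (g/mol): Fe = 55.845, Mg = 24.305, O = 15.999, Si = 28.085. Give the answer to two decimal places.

Formula mass = 0.96×24.305 + 1.04×55.845 + 1×28.085 + 4×15.999 = 173.493 g/mol, of which 58.079 g is Fe.
So Fe makes up 58.079/173.493 = 0.3348 of the mass, i.e. 33.48%.

33.48 mass %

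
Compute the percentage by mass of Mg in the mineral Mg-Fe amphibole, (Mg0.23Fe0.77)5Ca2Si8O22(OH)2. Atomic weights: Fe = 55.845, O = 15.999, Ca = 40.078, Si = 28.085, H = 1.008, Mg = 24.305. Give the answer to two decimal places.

2.99 weight percent

M((Mg0.23Fe0.77)5Ca2Si8O22(OH)2) = 933.782 g/mol.
Mg contributes 1.15 × 24.305 = 27.951 g per mole.
27.951/933.782 = 0.0299 → 2.99%.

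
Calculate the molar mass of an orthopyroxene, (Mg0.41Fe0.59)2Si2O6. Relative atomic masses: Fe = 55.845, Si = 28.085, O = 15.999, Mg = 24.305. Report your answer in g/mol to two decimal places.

237.99 g/mol

M = 0.82*24.305 + 1.18*55.845 + 2*28.085 + 6*15.999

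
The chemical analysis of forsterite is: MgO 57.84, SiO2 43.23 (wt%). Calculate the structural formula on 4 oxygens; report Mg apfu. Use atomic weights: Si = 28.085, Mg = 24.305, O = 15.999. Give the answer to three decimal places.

MgO (M=40.304): mol = 1.43509; Mg = 1.43509, O = 1.43509.
SiO2 (M=60.083): mol = 0.71950; Si = 0.71950, O = 1.43900.
ΣO = 2.87409; factor = 4/ΣO = 1.39174.
Mg apfu = 1.43509 × 1.39174 = 1.997.

1.997 Mg apfu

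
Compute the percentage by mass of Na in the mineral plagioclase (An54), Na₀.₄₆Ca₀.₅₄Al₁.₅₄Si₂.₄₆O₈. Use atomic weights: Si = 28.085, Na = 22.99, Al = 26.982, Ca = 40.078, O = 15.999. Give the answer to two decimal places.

Formula mass = 0.46·22.99 + 0.54·40.078 + 1.54·26.982 + 2.46·28.085 + 8·15.999 = 270.851 g/mol, of which 10.575 g is Na.
So Na makes up 10.575/270.851 = 0.0390 of the mass, i.e. 3.90%.

3.90 mass %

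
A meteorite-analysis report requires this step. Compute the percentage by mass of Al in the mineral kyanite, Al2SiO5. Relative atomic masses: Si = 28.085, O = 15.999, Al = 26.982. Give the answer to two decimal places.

M(Al2SiO5) = 162.044 g/mol.
Al contributes 2 × 26.982 = 53.964 g per mole.
53.964/162.044 = 0.3330 → 33.30%.

33.30 wt%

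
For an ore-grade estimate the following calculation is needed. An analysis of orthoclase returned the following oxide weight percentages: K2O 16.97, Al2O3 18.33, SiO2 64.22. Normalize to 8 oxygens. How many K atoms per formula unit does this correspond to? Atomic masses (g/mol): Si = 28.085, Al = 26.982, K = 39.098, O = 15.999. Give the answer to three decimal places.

16.97 wt% K2O ÷ 94.195 g/mol = 0.18016 mol, giving 0.36032 K and 0.18016 O.
18.33 wt% Al2O3 ÷ 101.961 g/mol = 0.17977 mol, giving 0.35954 Al and 0.53931 O.
64.22 wt% SiO2 ÷ 60.083 g/mol = 1.06885 mol, giving 1.06885 Si and 2.13770 O.
Oxygen sums to 2.85717; scaling by 8/2.85717 = 2.79997 puts the formula on 8 O.
K: 0.36032 × 2.79997 = 1.009 atoms per formula unit.

1.009 K apfu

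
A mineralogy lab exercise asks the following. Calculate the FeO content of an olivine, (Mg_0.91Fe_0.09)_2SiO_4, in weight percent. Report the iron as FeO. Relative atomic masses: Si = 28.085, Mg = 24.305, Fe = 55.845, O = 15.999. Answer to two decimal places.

M((Mg_0.91Fe_0.09)_2SiO_4) = 146.368 g/mol; M(FeO) = 71.844 g/mol.
Moles FeO per formula unit = 0.18 Fe ÷ 1 = 0.1800.
FeO fraction = (0.1800 × 71.844) / 146.368 = 12.932/146.368 = 0.0884.

8.84 wt%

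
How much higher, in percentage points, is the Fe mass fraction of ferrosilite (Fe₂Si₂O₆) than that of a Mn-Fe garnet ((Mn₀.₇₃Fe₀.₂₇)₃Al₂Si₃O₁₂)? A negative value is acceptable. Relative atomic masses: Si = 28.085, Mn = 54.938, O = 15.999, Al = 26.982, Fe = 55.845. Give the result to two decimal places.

33.21 percentage points

First mineral: 111.690 g Fe in 263.854 g formula = 42.33 wt% Fe.
Second mineral: 45.234 g Fe in 495.756 g formula = 9.12 wt% Fe.
42.33% − 9.12% gives a difference of 33.21 percentage points.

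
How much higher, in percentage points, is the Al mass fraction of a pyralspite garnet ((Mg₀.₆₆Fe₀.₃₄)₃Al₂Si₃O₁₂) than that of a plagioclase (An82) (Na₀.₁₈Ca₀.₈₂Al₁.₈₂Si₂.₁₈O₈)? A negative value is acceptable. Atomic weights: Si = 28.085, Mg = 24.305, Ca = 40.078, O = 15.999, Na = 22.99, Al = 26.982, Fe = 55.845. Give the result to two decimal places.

-5.44 percentage points

Al in (Mg₀.₆₆Fe₀.₃₄)₃Al₂Si₃O₁₂: molar mass 435.293 g/mol; 2×26.982 = 53.964 g → 12.40 wt%.
Al in Na₀.₁₈Ca₀.₈₂Al₁.₈₂Si₂.₁₈O₈: molar mass 275.327 g/mol; 1.82×26.982 = 49.107 g → 17.84 wt%.
Difference = 12.40 − 17.84 = -5.44 percentage points.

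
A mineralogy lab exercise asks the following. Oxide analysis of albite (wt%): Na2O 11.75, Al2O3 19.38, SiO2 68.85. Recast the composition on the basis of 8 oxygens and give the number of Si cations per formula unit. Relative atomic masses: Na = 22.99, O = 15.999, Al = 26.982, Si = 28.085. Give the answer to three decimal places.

3.004 Si apfu

Na2O (M=61.979): mol = 0.18958; Na = 0.37916, O = 0.18958.
Al2O3 (M=101.961): mol = 0.19007; Al = 0.38014, O = 0.57021.
SiO2 (M=60.083): mol = 1.14591; Si = 1.14591, O = 2.29182.
ΣO = 3.05161; factor = 8/ΣO = 2.62157.
Si apfu = 1.14591 × 2.62157 = 3.004.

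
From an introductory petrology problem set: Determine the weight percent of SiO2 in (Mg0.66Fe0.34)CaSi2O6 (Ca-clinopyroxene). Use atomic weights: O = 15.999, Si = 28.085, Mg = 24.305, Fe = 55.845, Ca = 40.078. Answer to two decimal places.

Formula mass = 227.271 g/mol.
2 Si → 2.0000 mol SiO2 per formula unit; M(SiO2) = 60.083, so SiO2 mass = 120.166 g.
120.166/227.271 × 100 = 52.87 wt%.

52.87 wt%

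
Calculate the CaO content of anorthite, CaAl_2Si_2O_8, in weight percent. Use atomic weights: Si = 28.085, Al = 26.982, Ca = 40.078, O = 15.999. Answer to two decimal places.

M(CaAl_2Si_2O_8) = 278.204 g/mol; M(CaO) = 56.077 g/mol.
Moles CaO per formula unit = 1 Ca ÷ 1 = 1.0000.
CaO fraction = (1.0000 × 56.077) / 278.204 = 56.077/278.204 = 0.2016.

20.16 wt%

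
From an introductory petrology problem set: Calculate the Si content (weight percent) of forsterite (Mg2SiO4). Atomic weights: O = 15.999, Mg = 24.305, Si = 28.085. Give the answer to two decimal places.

Formula mass = 2·24.305 + 1·28.085 + 4·15.999 = 140.691 g/mol, of which 28.085 g is Si.
So Si makes up 28.085/140.691 = 0.1996 of the mass, i.e. 19.96%.

19.96 weight percent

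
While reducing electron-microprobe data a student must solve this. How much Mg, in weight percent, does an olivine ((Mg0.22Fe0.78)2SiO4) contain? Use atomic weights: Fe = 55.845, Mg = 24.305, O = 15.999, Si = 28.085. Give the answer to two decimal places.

Molar mass of (Mg0.22Fe0.78)2SiO4: 0.44*24.305 + 1.56*55.845 + 1*28.085 + 4*15.999 = 189.893 g/mol.
Mass of Mg per formula unit: 0.44 × 24.305 = 10.694 g.
Weight fraction Mg = 10.694 / 189.893 = 0.0563.

5.63 weight percent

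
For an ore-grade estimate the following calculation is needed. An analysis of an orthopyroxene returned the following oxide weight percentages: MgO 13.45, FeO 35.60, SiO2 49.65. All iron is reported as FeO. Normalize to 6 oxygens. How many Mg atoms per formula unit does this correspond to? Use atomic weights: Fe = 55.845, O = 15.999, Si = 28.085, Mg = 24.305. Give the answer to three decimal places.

0.807 Mg apfu

MgO: 13.45/40.304 = 0.33371 mol → 0.33371 mol Mg, 0.33371 mol O.
FeO: 35.60/71.844 = 0.49552 mol → 0.49552 mol Fe, 0.49552 mol O.
SiO2: 49.65/60.083 = 0.82636 mol → 0.82636 mol Si, 1.65272 mol O.
Total oxygen = 2.48195 mol. Normalization factor = 6/2.48195 = 2.41745.
Mg per 6 O = 0.33371 × 2.41745 = 0.807.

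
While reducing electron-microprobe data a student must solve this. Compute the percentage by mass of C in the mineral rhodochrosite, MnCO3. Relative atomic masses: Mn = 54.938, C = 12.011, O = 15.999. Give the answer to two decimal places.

10.45 mass %

Formula mass = 1×54.938 + 1×12.011 + 3×15.999 = 114.946 g/mol, of which 12.011 g is C.
So C makes up 12.011/114.946 = 0.1045 of the mass, i.e. 10.45%.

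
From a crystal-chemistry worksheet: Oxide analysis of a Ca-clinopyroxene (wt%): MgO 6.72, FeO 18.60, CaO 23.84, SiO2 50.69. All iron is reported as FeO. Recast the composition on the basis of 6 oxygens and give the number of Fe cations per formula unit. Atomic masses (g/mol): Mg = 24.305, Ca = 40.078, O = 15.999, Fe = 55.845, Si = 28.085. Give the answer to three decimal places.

0.612 Fe apfu

6.72 wt% MgO ÷ 40.304 g/mol = 0.16673 mol, giving 0.16673 Mg and 0.16673 O.
18.60 wt% FeO ÷ 71.844 g/mol = 0.25889 mol, giving 0.25889 Fe and 0.25889 O.
23.84 wt% CaO ÷ 56.077 g/mol = 0.42513 mol, giving 0.42513 Ca and 0.42513 O.
50.69 wt% SiO2 ÷ 60.083 g/mol = 0.84367 mol, giving 0.84367 Si and 1.68734 O.
Oxygen sums to 2.53809; scaling by 6/2.53809 = 2.36398 puts the formula on 6 O.
Fe: 0.25889 × 2.36398 = 0.612 atoms per formula unit.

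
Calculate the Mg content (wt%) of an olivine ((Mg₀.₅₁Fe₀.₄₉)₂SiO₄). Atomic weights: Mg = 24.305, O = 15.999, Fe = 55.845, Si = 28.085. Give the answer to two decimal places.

14.45 wt%

Molar mass of (Mg₀.₅₁Fe₀.₄₉)₂SiO₄: 1.02*24.305 + 0.98*55.845 + 1*28.085 + 4*15.999 = 171.600 g/mol.
Mass of Mg per formula unit: 1.02 × 24.305 = 24.791 g.
Weight fraction Mg = 24.791 / 171.600 = 0.1445.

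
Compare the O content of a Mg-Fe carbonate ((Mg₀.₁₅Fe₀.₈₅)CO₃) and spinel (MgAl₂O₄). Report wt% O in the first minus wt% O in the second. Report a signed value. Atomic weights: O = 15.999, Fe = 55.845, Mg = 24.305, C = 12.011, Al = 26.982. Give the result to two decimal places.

-1.79 percentage points

O in (Mg₀.₁₅Fe₀.₈₅)CO₃: molar mass 111.122 g/mol; 3×15.999 = 47.997 g → 43.19 wt%.
O in MgAl₂O₄: molar mass 142.265 g/mol; 4×15.999 = 63.996 g → 44.98 wt%.
Difference = 43.19 − 44.98 = -1.79 percentage points.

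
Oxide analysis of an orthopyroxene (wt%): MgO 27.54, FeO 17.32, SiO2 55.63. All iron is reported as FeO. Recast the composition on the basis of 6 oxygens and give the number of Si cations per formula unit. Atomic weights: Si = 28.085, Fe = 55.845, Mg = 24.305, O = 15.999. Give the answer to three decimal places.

MgO: 27.54/40.304 = 0.68331 mol → 0.68331 mol Mg, 0.68331 mol O.
FeO: 17.32/71.844 = 0.24108 mol → 0.24108 mol Fe, 0.24108 mol O.
SiO2: 55.63/60.083 = 0.92589 mol → 0.92589 mol Si, 1.85178 mol O.
Total oxygen = 2.77617 mol. Normalization factor = 6/2.77617 = 2.16125.
Si per 6 O = 0.92589 × 2.16125 = 2.001.

2.001 Si apfu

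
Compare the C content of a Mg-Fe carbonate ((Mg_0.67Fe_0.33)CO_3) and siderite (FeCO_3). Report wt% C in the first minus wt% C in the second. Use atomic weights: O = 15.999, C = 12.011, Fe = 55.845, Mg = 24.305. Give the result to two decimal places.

First mineral: 12.011 g C in 94.721 g formula = 12.68 wt% C.
Second mineral: 12.011 g C in 115.853 g formula = 10.37 wt% C.
12.68% − 10.37% gives a difference of 2.31 percentage points.

2.31 percentage points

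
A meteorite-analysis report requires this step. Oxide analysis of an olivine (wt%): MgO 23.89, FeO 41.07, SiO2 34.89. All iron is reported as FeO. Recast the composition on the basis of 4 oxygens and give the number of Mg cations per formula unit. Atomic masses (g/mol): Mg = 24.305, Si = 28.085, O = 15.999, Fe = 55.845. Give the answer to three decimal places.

1.019 Mg apfu

23.89 wt% MgO ÷ 40.304 g/mol = 0.59275 mol, giving 0.59275 Mg and 0.59275 O.
41.07 wt% FeO ÷ 71.844 g/mol = 0.57166 mol, giving 0.57166 Fe and 0.57166 O.
34.89 wt% SiO2 ÷ 60.083 g/mol = 0.58070 mol, giving 0.58070 Si and 1.16140 O.
Oxygen sums to 2.32581; scaling by 4/2.32581 = 1.71983 puts the formula on 4 O.
Mg: 0.59275 × 1.71983 = 1.019 atoms per formula unit.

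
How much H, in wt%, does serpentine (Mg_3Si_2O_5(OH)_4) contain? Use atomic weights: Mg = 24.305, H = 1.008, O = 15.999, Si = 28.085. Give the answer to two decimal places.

1.46 wt%

M(Mg_3Si_2O_5(OH)_4) = 277.108 g/mol.
H contributes 4 × 1.008 = 4.032 g per mole.
4.032/277.108 = 0.0146 → 1.46%.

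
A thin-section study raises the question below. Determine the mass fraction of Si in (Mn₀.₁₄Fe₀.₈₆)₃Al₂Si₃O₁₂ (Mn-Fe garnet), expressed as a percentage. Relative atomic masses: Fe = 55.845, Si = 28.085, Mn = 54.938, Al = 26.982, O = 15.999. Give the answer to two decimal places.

M((Mn₀.₁₄Fe₀.₈₆)₃Al₂Si₃O₁₂) = 497.361 g/mol.
Si contributes 3 × 28.085 = 84.255 g per mole.
84.255/497.361 = 0.1694 → 16.94%.

16.94 wt%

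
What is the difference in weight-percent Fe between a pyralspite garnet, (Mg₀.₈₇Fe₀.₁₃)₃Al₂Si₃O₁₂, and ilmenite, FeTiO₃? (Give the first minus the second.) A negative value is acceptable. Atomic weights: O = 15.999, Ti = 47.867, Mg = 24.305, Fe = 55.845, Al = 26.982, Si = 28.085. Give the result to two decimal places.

-31.57 percentage points

M((Mg₀.₈₇Fe₀.₁₃)₃Al₂Si₃O₁₂) = 415.423 g/mol, so wt% Fe = 21.780/415.423 × 100 = 5.24%.
M(FeTiO₃) = 151.709 g/mol, so wt% Fe = 55.845/151.709 × 100 = 36.81%.
5.24 − 36.81 = -31.57 pp.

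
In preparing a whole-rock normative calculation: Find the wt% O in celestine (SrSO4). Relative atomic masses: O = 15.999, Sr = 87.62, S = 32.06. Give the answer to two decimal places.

34.84 weight percent

M(SrSO4) = 183.676 g/mol.
O contributes 4 × 15.999 = 63.996 g per mole.
63.996/183.676 = 0.3484 → 34.84%.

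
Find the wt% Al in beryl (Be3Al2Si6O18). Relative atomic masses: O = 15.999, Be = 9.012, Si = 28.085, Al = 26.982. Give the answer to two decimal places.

10.04 wt%

M(Be3Al2Si6O18) = 537.492 g/mol.
Al contributes 2 × 26.982 = 53.964 g per mole.
53.964/537.492 = 0.1004 → 10.04%.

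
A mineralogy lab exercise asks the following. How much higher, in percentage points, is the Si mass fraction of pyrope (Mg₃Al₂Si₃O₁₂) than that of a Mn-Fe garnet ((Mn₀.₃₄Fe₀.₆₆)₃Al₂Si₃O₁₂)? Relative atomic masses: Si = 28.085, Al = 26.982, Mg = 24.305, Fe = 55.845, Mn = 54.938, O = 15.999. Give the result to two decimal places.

3.94 percentage points

Si in Mg₃Al₂Si₃O₁₂: molar mass 403.122 g/mol; 3×28.085 = 84.255 g → 20.90 wt%.
Si in (Mn₀.₃₄Fe₀.₆₆)₃Al₂Si₃O₁₂: molar mass 496.817 g/mol; 3×28.085 = 84.255 g → 16.96 wt%.
Difference = 20.90 − 16.96 = 3.94 percentage points.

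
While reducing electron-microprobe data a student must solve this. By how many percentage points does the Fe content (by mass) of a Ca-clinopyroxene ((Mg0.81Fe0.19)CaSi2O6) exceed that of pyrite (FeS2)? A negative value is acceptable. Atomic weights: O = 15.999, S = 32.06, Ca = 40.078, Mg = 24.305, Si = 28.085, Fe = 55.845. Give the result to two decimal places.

First mineral: 10.611 g Fe in 222.540 g formula = 4.77 wt% Fe.
Second mineral: 55.845 g Fe in 119.965 g formula = 46.55 wt% Fe.
4.77% − 46.55% gives a difference of -41.78 percentage points.

-41.78 percentage points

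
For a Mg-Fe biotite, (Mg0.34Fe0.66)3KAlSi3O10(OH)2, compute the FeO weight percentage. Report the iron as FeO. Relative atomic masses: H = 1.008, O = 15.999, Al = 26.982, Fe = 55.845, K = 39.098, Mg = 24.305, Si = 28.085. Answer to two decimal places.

29.65 wt%

Formula mass = 479.703 g/mol.
1.98 Fe → 1.9800 mol FeO per formula unit; M(FeO) = 71.844, so FeO mass = 142.251 g.
142.251/479.703 × 100 = 29.65 wt%.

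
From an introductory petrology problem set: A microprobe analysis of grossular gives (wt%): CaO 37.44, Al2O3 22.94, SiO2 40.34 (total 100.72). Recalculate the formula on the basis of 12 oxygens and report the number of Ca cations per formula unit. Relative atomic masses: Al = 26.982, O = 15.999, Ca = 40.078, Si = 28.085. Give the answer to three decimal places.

2.983 Ca apfu

37.44 wt% CaO ÷ 56.077 g/mol = 0.66765 mol, giving 0.66765 Ca and 0.66765 O.
22.94 wt% Al2O3 ÷ 101.961 g/mol = 0.22499 mol, giving 0.44998 Al and 0.67497 O.
40.34 wt% SiO2 ÷ 60.083 g/mol = 0.67140 mol, giving 0.67140 Si and 1.34280 O.
Oxygen sums to 2.68542; scaling by 12/2.68542 = 4.46857 puts the formula on 12 O.
Ca: 0.66765 × 4.46857 = 2.983 atoms per formula unit.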